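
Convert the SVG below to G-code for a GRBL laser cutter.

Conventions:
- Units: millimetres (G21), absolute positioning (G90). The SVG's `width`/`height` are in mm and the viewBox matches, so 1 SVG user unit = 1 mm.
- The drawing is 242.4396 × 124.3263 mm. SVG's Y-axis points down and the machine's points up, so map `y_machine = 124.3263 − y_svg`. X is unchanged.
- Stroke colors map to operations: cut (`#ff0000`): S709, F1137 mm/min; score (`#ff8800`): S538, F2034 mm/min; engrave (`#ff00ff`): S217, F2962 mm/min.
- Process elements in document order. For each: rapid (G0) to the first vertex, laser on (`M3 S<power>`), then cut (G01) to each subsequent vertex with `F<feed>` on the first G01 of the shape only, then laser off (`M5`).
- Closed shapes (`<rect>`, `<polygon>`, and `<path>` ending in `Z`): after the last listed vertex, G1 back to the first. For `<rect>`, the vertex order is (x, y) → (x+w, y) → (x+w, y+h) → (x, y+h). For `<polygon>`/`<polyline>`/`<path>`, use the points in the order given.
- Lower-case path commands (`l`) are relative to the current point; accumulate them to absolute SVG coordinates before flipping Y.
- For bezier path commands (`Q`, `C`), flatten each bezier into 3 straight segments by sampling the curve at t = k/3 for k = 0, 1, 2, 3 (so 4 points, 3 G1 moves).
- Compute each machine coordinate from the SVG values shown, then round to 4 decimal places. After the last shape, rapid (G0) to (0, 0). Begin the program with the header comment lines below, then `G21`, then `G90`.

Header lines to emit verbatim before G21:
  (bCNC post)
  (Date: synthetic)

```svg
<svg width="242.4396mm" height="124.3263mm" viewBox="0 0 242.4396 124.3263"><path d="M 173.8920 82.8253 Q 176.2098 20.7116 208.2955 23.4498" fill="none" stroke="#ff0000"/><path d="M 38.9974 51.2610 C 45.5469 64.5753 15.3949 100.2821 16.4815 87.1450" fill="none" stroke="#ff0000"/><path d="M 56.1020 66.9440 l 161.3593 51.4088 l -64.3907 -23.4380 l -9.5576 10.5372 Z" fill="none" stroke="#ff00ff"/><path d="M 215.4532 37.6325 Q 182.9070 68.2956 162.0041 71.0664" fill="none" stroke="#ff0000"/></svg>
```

(bCNC post)
(Date: synthetic)
G21
G90
G0 X173.8920 Y41.5010
M3 S709
G01 X178.7447 Y75.7044 F1137
G01 X190.2126 Y95.4962
G01 X208.2955 Y100.8765
M5
G0 X38.9974 Y73.0653
M3 S709
G01 X35.8294 Y54.9252 F1137
G01 X23.2915 Y37.6871
G01 X16.4815 Y37.1813
M5
G0 X56.1020 Y57.3823
M3 S217
G01 X217.4613 Y5.9735 F2962
G01 X153.0706 Y29.4115
G01 X143.5130 Y18.8743
G01 X56.1020 Y57.3823
M5
G0 X215.4532 Y86.6938
M3 S709
G01 X195.0494 Y69.3509 F1137
G01 X177.2331 Y58.2062
G01 X162.0041 Y53.2599
M5
G0 X0.0000 Y0.0000

viewBox `0 0 242.4396 124.3263` with mm width/height → 1 unit = 1 mm. Flip: y_m = 124.3263 − y_svg.

**Shape 1** — `<path>` quadratic bezier, stroke `#ff0000` → cut (S709, F1137). Control points (SVG): P0=(173.8920,82.8253), P1=(176.2098,20.7116), P2=(208.2955,23.4498); sampled at t=k/3. Machine vertices: (173.8920,41.5010) → (178.7447,75.7044) → (190.2126,95.4962) → (208.2955,100.8765). Open path.

**Shape 2** — `<path>` cubic bezier, stroke `#ff0000` → cut (S709, F1137). Control points (SVG): P0=(38.9974,51.2610), P1=(45.5469,64.5753), P2=(15.3949,100.2821), P3=(16.4815,87.1450); sampled at t=k/3. Machine vertices: (38.9974,73.0653) → (35.8294,54.9252) → (23.2915,37.6871) → (16.4815,37.1813). Open path.

**Shape 3** — `<path>` closed polygon, stroke `#ff00ff` → engrave (S217, F2962). Machine vertices: (56.1020,57.3823) → (217.4613,5.9735) → (153.0706,29.4115) → (143.5130,18.8743) → (56.1020,57.3823). Closed: final G1 returns to the first vertex.

**Shape 4** — `<path>` quadratic bezier, stroke `#ff0000` → cut (S709, F1137). Control points (SVG): P0=(215.4532,37.6325), P1=(182.9070,68.2956), P2=(162.0041,71.0664); sampled at t=k/3. Machine vertices: (215.4532,86.6938) → (195.0494,69.3509) → (177.2331,58.2062) → (162.0041,53.2599). Open path.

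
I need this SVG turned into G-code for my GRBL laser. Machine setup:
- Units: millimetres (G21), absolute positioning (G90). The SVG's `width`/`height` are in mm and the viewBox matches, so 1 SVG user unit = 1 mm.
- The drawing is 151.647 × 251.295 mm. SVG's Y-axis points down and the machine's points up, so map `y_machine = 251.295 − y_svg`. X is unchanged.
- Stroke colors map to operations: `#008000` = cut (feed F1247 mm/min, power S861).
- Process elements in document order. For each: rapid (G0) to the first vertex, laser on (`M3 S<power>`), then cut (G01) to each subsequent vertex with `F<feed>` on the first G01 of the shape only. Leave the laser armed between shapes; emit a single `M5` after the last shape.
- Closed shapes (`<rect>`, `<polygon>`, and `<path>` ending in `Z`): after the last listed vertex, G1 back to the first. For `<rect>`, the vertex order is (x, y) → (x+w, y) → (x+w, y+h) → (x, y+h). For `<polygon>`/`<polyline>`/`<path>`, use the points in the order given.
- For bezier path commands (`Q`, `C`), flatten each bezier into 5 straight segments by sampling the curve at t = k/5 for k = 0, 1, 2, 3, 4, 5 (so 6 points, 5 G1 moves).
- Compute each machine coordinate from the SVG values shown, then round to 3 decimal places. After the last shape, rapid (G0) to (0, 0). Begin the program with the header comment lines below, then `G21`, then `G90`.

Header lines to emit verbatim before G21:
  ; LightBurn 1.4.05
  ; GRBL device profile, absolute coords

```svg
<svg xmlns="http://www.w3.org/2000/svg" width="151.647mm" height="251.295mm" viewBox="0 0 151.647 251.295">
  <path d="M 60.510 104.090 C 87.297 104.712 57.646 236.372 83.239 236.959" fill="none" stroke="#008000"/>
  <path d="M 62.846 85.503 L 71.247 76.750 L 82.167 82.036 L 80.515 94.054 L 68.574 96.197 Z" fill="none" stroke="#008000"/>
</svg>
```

1 u = 1 mm; y_m = 251.295 − y.

[1] `<path>` cubic bezier, #008000→cut S861 F1247: (60.510,147.205) → (70.703,133.204) → (72.712,100.335) → (71.897,61.180) → (73.619,28.320) → (83.239,14.336)

[2] `<path>` regular polygon, #008000→cut S861 F1247: (62.846,165.792) → (71.247,174.545) → (82.167,169.259) → (80.515,157.241) → (68.574,155.098) → (62.846,165.792) (closed)

; LightBurn 1.4.05
; GRBL device profile, absolute coords
G21
G90
G0 X60.510 Y147.205
M3 S861
G01 X70.703 Y133.204 F1247
G01 X72.712 Y100.335
G01 X71.897 Y61.180
G01 X73.619 Y28.320
G01 X83.239 Y14.336
G0 X62.846 Y165.792
M3 S861
G01 X71.247 Y174.545 F1247
G01 X82.167 Y169.259
G01 X80.515 Y157.241
G01 X68.574 Y155.098
G01 X62.846 Y165.792
M5
G0 X0.000 Y0.000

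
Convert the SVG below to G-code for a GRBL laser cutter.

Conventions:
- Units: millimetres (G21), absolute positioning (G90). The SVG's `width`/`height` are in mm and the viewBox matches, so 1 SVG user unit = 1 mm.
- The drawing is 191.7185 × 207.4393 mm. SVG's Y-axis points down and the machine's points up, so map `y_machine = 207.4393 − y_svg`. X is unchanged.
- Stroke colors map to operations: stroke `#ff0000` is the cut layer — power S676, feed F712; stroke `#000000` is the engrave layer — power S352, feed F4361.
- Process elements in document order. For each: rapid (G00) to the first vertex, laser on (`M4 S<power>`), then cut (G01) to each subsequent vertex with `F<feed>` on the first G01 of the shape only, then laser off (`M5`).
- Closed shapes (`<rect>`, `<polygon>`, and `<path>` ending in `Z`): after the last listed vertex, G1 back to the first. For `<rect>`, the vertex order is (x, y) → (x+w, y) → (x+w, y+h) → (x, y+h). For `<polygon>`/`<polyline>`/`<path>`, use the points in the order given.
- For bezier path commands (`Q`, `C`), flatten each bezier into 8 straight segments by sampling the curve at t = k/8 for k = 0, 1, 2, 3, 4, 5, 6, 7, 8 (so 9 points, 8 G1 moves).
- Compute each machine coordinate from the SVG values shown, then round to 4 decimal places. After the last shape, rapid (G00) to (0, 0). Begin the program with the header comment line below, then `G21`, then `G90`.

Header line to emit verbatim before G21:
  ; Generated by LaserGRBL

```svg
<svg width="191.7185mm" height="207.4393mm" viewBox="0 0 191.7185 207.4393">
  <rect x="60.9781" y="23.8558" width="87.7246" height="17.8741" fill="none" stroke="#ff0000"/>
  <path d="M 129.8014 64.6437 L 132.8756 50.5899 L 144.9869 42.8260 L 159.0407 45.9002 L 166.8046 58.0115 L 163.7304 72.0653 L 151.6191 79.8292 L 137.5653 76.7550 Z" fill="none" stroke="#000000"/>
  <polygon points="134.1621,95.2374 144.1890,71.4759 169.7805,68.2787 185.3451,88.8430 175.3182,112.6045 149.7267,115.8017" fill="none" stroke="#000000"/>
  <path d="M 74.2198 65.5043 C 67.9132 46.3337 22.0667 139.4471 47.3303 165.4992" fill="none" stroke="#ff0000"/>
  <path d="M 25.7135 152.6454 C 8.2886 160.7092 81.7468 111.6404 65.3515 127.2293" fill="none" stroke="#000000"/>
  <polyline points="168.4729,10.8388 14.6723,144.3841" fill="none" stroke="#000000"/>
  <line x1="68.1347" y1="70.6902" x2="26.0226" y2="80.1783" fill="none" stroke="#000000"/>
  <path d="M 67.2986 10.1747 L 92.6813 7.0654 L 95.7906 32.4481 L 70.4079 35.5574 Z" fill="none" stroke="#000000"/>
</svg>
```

; Generated by LaserGRBL
G21
G90
G00 X60.9781 Y183.5835
M4 S676
G01 X148.7027 Y183.5835 F712
G01 X148.7027 Y165.7094
G01 X60.9781 Y165.7094
G01 X60.9781 Y183.5835
M5
G00 X129.8014 Y142.7956
M4 S352
G01 X132.8756 Y156.8494 F4361
G01 X144.9869 Y164.6133
G01 X159.0407 Y161.5391
G01 X166.8046 Y149.4278
G01 X163.7304 Y135.3740
G01 X151.6191 Y127.6101
G01 X137.5653 Y130.6843
G01 X129.8014 Y142.7956
M5
G00 X134.1621 Y112.2019
M4 S352
G01 X144.1890 Y135.9634 F4361
G01 X169.7805 Y139.1606
G01 X185.3451 Y118.5963
G01 X175.3182 Y94.8348
G01 X149.7267 Y91.6376
G01 X134.1621 Y112.2019
M5
G00 X74.2198 Y141.9350
M4 S676
G01 X70.2175 Y144.2109 F712
G01 X63.8050 Y138.0620
G01 X56.2790 Y125.5898
G01 X48.9362 Y108.8961
G01 X43.0733 Y90.0825
G01 X39.9868 Y71.2509
G01 X40.9736 Y54.5029
G01 X47.3303 Y41.9401
M5
G00 X25.7135 Y54.7939
M4 S352
G01 X23.0863 Y54.2102 F4361
G01 X26.8614 Y57.5554
G01 X34.9208 Y63.4024
G01 X45.1464 Y70.3239
G01 X55.4203 Y76.8926
G01 X63.6245 Y81.6813
G01 X67.6409 Y83.2629
G01 X65.3515 Y80.2100
M5
G00 X168.4729 Y196.6005
M4 S352
G01 X14.6723 Y63.0552 F4361
M5
G00 X68.1347 Y136.7491
M4 S352
G01 X26.0226 Y127.2610 F4361
M5
G00 X67.2986 Y197.2646
M4 S352
G01 X92.6813 Y200.3739 F4361
G01 X95.7906 Y174.9912
G01 X70.4079 Y171.8819
G01 X67.2986 Y197.2646
M5
G00 X0.0000 Y0.0000

viewBox `0 0 191.7185 207.4393` with mm width/height → 1 unit = 1 mm. Flip: y_m = 207.4393 − y_svg.

**Shape 1** — `<rect>` rectangle, stroke `#ff0000` → cut (S676, F712). Machine vertices: (60.9781,183.5835) → (148.7027,183.5835) → (148.7027,165.7094) → (60.9781,165.7094) → (60.9781,183.5835). Closed: final G1 returns to the first vertex.

**Shape 2** — `<path>` regular polygon, stroke `#000000` → engrave (S352, F4361). Machine vertices: (129.8014,142.7956) → (132.8756,156.8494) → (144.9869,164.6133) → (159.0407,161.5391) → (166.8046,149.4278) → (163.7304,135.3740) → (151.6191,127.6101) → (137.5653,130.6843) → (129.8014,142.7956). Closed: final G1 returns to the first vertex.

**Shape 3** — `<polygon>` regular polygon, stroke `#000000` → engrave (S352, F4361). Machine vertices: (134.1621,112.2019) → (144.1890,135.9634) → (169.7805,139.1606) → (185.3451,118.5963) → (175.3182,94.8348) → (149.7267,91.6376) → (134.1621,112.2019). Closed: final G1 returns to the first vertex.

**Shape 4** — `<path>` cubic bezier, stroke `#ff0000` → cut (S676, F712). Control points (SVG): P0=(74.2198,65.5043), P1=(67.9132,46.3337), P2=(22.0667,139.4471), P3=(47.3303,165.4992); sampled at t=k/8. Machine vertices: (74.2198,141.9350) → (70.2175,144.2109) → (63.8050,138.0620) → (56.2790,125.5898) → (48.9362,108.8961) → (43.0733,90.0825) → (39.9868,71.2509) → (40.9736,54.5029) → (47.3303,41.9401). Open path.

**Shape 5** — `<path>` cubic bezier, stroke `#000000` → engrave (S352, F4361). Control points (SVG): P0=(25.7135,152.6454), P1=(8.2886,160.7092), P2=(81.7468,111.6404), P3=(65.3515,127.2293); sampled at t=k/8. Machine vertices: (25.7135,54.7939) → (23.0863,54.2102) → (26.8614,57.5554) → (34.9208,63.4024) → (45.1464,70.3239) → (55.4203,76.8926) → (63.6245,81.6813) → (67.6409,83.2629) → (65.3515,80.2100). Open path.

**Shape 6** — `<polyline>` line segment, stroke `#000000` → engrave (S352, F4361). Machine vertices: (168.4729,196.6005) → (14.6723,63.0552). Open path.

**Shape 7** — `<line>` line segment, stroke `#000000` → engrave (S352, F4361). Machine vertices: (68.1347,136.7491) → (26.0226,127.2610). Open path.

**Shape 8** — `<path>` regular polygon, stroke `#000000` → engrave (S352, F4361). Machine vertices: (67.2986,197.2646) → (92.6813,200.3739) → (95.7906,174.9912) → (70.4079,171.8819) → (67.2986,197.2646). Closed: final G1 returns to the first vertex.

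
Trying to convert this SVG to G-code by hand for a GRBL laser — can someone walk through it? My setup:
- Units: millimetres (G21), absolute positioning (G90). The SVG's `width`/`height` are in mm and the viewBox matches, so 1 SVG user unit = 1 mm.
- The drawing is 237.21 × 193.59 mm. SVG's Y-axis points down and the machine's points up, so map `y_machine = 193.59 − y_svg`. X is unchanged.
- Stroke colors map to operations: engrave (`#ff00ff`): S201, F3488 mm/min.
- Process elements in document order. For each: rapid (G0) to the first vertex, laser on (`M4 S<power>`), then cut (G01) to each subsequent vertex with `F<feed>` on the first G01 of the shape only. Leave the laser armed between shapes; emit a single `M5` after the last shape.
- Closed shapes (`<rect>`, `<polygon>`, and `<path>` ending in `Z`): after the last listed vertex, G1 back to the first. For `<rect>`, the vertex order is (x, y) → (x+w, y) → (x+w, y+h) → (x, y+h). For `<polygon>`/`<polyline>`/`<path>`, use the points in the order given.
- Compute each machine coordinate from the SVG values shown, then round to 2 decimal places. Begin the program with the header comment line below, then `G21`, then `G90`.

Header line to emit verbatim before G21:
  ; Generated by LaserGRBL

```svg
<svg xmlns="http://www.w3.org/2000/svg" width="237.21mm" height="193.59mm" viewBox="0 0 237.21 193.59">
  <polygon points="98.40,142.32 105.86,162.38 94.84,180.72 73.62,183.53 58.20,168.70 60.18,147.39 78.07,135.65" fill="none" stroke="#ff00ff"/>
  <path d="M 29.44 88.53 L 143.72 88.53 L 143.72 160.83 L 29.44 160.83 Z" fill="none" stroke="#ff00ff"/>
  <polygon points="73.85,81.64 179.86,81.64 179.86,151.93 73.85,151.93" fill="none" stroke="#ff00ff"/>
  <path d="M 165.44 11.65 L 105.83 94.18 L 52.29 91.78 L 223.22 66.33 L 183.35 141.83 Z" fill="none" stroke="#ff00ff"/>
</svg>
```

; Generated by LaserGRBL
G21
G90
G0 X98.40 Y51.27
M4 S201
G01 X105.86 Y31.21 F3488
G01 X94.84 Y12.87
G01 X73.62 Y10.06
G01 X58.20 Y24.89
G01 X60.18 Y46.20
G01 X78.07 Y57.94
G01 X98.40 Y51.27
G0 X29.44 Y105.06
M4 S201
G01 X143.72 Y105.06 F3488
G01 X143.72 Y32.76
G01 X29.44 Y32.76
G01 X29.44 Y105.06
G0 X73.85 Y111.95
M4 S201
G01 X179.86 Y111.95 F3488
G01 X179.86 Y41.66
G01 X73.85 Y41.66
G01 X73.85 Y111.95
G0 X165.44 Y181.94
M4 S201
G01 X105.83 Y99.41 F3488
G01 X52.29 Y101.81
G01 X223.22 Y127.26
G01 X183.35 Y51.76
G01 X165.44 Y181.94
M5

1 u = 1 mm; y_m = 193.59 − y.

[1] `<polygon>` regular polygon, #ff00ff→engrave S201 F3488: (98.40,51.27) → (105.86,31.21) → (94.84,12.87) → (73.62,10.06) → (58.20,24.89) → (60.18,46.20) → (78.07,57.94) → (98.40,51.27) (closed)

[2] `<path>` rectangle, #ff00ff→engrave S201 F3488: (29.44,105.06) → (143.72,105.06) → (143.72,32.76) → (29.44,32.76) → (29.44,105.06) (closed)

[3] `<polygon>` rectangle, #ff00ff→engrave S201 F3488: (73.85,111.95) → (179.86,111.95) → (179.86,41.66) → (73.85,41.66) → (73.85,111.95) (closed)

[4] `<path>` closed polygon, #ff00ff→engrave S201 F3488: (165.44,181.94) → (105.83,99.41) → (52.29,101.81) → (223.22,127.26) → (183.35,51.76) → (165.44,181.94) (closed)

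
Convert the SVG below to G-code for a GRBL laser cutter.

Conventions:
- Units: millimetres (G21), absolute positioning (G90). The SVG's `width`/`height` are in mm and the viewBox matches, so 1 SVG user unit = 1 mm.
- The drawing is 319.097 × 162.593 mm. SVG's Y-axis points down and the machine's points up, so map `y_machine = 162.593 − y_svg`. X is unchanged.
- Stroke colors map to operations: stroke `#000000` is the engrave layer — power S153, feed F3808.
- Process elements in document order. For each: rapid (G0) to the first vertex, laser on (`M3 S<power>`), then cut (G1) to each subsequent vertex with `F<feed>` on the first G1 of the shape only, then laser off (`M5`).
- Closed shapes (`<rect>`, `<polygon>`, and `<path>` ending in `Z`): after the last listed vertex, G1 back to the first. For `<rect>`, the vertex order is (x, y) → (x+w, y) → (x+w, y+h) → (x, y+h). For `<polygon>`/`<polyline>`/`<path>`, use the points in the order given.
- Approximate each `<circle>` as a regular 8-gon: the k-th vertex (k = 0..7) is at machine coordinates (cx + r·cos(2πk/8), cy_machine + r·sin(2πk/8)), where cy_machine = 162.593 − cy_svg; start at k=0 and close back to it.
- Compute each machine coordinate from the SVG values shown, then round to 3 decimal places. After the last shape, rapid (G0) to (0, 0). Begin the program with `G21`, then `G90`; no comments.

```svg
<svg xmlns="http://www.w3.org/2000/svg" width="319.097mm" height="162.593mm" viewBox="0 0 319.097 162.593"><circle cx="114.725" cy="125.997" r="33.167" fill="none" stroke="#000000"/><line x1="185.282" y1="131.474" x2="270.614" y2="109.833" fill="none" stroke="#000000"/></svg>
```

1 u = 1 mm; y_m = 162.593 − y.

[1] `<circle>` circle, #000000→engrave S153 F3808: (147.892,36.596) → (138.178,60.049) → (114.725,69.763) → (91.272,60.049) → (81.558,36.596) → (91.272,13.143) → (114.725,3.429) → (138.178,13.143) → (147.892,36.596) (closed)

[2] `<line>` line segment, #000000→engrave S153 F3808: (185.282,31.119) → (270.614,52.760)

G21
G90
G0 X147.892 Y36.596
M3 S153
G1 X138.178 Y60.049 F3808
G1 X114.725 Y69.763
G1 X91.272 Y60.049
G1 X81.558 Y36.596
G1 X91.272 Y13.143
G1 X114.725 Y3.429
G1 X138.178 Y13.143
G1 X147.892 Y36.596
M5
G0 X185.282 Y31.119
M3 S153
G1 X270.614 Y52.760 F3808
M5
G0 X0.000 Y0.000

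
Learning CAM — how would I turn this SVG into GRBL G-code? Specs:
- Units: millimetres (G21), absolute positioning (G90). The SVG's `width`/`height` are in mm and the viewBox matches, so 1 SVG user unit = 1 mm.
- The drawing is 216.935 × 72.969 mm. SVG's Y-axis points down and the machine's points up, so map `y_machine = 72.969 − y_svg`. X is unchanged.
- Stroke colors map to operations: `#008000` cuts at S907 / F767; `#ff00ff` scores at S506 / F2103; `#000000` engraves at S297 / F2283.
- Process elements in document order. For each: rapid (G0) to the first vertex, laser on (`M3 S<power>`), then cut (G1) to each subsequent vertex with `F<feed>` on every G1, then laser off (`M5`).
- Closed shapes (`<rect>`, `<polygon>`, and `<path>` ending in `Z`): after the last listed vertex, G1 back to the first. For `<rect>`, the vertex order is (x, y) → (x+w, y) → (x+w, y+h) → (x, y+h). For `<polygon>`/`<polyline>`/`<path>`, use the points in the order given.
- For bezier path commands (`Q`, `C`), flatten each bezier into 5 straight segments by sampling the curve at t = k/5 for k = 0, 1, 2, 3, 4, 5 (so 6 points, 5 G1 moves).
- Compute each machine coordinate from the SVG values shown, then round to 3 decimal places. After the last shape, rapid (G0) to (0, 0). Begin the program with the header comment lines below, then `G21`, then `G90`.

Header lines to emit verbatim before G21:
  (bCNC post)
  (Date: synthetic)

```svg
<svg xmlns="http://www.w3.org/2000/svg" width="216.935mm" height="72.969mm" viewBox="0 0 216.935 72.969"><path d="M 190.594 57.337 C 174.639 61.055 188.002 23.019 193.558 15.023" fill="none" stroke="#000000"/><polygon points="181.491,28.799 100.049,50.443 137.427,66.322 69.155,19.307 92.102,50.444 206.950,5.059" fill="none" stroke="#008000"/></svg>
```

(bCNC post)
(Date: synthetic)
G21
G90
G0 X190.594 Y15.632
M3 S297
G1 X184.242 Y17.837 F2283
G1 X183.145 Y26.618 F2283
G1 X185.519 Y38.526 F2283
G1 X189.585 Y50.118 F2283
G1 X193.558 Y57.946 F2283
M5
G0 X181.491 Y44.170
M3 S907
G1 X100.049 Y22.526 F767
G1 X137.427 Y6.647 F767
G1 X69.155 Y53.662 F767
G1 X92.102 Y22.525 F767
G1 X206.950 Y67.910 F767
G1 X181.491 Y44.170 F767
M5
G0 X0.000 Y0.000

Since the viewBox matches the mm dimensions, user units are millimetres directly. The only transform is the Y-flip y_m = 72.969 − y_svg.

Shape 1 is a cubic bezier drawn with `<path>`. Its stroke #000000 means engrave at S297, F2283. After flipping Y the toolpath is (190.594,15.632) → (184.242,17.837) → (183.145,26.618) → (185.519,38.526) → (189.585,50.118) → (193.558,57.946).

Shape 2 is a closed polygon drawn with `<polygon>`. Its stroke #008000 means cut at S907, F767. After flipping Y the toolpath is (181.491,44.170) → (100.049,22.526) → (137.427,6.647) → (69.155,53.662) → (92.102,22.525) → (206.950,67.910) → (181.491,44.170), returning to the start.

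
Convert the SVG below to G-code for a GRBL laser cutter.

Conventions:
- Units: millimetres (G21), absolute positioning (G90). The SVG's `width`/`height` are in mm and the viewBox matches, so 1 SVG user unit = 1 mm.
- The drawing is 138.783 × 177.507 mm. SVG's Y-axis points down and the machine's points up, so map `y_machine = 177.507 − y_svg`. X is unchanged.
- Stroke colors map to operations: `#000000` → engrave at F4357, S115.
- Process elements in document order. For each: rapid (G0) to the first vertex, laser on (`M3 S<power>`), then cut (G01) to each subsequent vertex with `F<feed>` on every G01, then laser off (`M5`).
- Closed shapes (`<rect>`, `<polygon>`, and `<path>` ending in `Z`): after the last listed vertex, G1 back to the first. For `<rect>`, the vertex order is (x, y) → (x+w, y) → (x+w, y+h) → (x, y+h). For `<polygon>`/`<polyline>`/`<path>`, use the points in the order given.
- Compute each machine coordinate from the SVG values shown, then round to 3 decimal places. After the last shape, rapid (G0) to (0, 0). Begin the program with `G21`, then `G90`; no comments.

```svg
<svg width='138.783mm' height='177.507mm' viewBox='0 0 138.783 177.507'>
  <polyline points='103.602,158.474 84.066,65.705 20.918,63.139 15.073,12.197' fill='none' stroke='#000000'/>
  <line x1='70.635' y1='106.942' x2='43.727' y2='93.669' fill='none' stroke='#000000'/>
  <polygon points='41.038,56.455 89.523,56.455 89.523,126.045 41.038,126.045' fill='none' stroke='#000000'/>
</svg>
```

viewBox `0 0 138.783 177.507` with mm width/height → 1 unit = 1 mm. Flip: y_m = 177.507 − y_svg.

**Shape 1** — `<polyline>` open polyline, stroke `#000000` → engrave (S115, F4357). Machine vertices: (103.602,19.033) → (84.066,111.802) → (20.918,114.368) → (15.073,165.310). Open path.

**Shape 2** — `<line>` line segment, stroke `#000000` → engrave (S115, F4357). Machine vertices: (70.635,70.565) → (43.727,83.838). Open path.

**Shape 3** — `<polygon>` rectangle, stroke `#000000` → engrave (S115, F4357). Machine vertices: (41.038,121.052) → (89.523,121.052) → (89.523,51.462) → (41.038,51.462) → (41.038,121.052). Closed: final G1 returns to the first vertex.

G21
G90
G0 X103.602 Y19.033
M3 S115
G01 X84.066 Y111.802 F4357
G01 X20.918 Y114.368 F4357
G01 X15.073 Y165.310 F4357
M5
G0 X70.635 Y70.565
M3 S115
G01 X43.727 Y83.838 F4357
M5
G0 X41.038 Y121.052
M3 S115
G01 X89.523 Y121.052 F4357
G01 X89.523 Y51.462 F4357
G01 X41.038 Y51.462 F4357
G01 X41.038 Y121.052 F4357
M5
G0 X0.000 Y0.000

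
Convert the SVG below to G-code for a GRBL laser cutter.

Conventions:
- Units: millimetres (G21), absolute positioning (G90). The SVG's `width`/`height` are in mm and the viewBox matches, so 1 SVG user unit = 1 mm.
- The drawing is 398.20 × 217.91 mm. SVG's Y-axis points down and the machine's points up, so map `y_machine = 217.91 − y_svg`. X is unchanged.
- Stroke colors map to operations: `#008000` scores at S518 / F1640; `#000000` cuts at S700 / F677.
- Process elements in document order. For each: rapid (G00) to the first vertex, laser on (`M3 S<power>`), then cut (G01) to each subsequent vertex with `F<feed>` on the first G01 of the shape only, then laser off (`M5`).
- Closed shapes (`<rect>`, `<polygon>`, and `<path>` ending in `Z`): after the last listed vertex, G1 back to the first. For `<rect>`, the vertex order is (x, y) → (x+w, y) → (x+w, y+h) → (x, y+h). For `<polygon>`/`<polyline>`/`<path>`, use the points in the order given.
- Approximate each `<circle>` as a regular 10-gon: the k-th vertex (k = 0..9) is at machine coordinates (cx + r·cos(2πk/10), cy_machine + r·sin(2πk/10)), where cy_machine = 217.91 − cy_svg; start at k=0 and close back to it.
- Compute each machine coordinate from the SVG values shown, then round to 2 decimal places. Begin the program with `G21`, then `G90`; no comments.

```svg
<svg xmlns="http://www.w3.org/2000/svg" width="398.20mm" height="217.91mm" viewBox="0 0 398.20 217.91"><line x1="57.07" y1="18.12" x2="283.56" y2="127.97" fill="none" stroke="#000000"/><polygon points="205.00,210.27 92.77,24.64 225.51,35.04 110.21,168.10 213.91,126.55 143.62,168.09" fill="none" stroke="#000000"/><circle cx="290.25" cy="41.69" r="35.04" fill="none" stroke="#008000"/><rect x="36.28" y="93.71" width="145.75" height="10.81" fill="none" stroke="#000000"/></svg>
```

Since the viewBox matches the mm dimensions, user units are millimetres directly. The only transform is the Y-flip y_m = 217.91 − y_svg.

Shape 1 is a line segment drawn with `<line>`. Its stroke #000000 means cut at S700, F677. After flipping Y the toolpath is (57.07,199.79) → (283.56,89.94).

Shape 2 is a closed polygon drawn with `<polygon>`. Its stroke #000000 means cut at S700, F677. After flipping Y the toolpath is (205.00,7.64) → (92.77,193.27) → (225.51,182.87) → (110.21,49.81) → (213.91,91.36) → (143.62,49.82) → (205.00,7.64), returning to the start.

Shape 3 is a circle drawn with `<circle>`. Its stroke #008000 means score at S518, F1640. After flipping Y the toolpath is (325.29,176.22) → (318.60,196.82) → (301.08,209.55) → (279.42,209.55) → (261.90,196.82) → (255.21,176.22) → (261.90,155.62) → (279.42,142.89) → (301.08,142.89) → (318.60,155.62) → (325.29,176.22), returning to the start.

Shape 4 is a rectangle drawn with `<rect>`. Its stroke #000000 means cut at S700, F677. After flipping Y the toolpath is (36.28,124.20) → (182.03,124.20) → (182.03,113.39) → (36.28,113.39) → (36.28,124.20), returning to the start.

G21
G90
G00 X57.07 Y199.79
M3 S700
G01 X283.56 Y89.94 F677
M5
G00 X205.00 Y7.64
M3 S700
G01 X92.77 Y193.27 F677
G01 X225.51 Y182.87
G01 X110.21 Y49.81
G01 X213.91 Y91.36
G01 X143.62 Y49.82
G01 X205.00 Y7.64
M5
G00 X325.29 Y176.22
M3 S518
G01 X318.60 Y196.82 F1640
G01 X301.08 Y209.55
G01 X279.42 Y209.55
G01 X261.90 Y196.82
G01 X255.21 Y176.22
G01 X261.90 Y155.62
G01 X279.42 Y142.89
G01 X301.08 Y142.89
G01 X318.60 Y155.62
G01 X325.29 Y176.22
M5
G00 X36.28 Y124.20
M3 S700
G01 X182.03 Y124.20 F677
G01 X182.03 Y113.39
G01 X36.28 Y113.39
G01 X36.28 Y124.20
M5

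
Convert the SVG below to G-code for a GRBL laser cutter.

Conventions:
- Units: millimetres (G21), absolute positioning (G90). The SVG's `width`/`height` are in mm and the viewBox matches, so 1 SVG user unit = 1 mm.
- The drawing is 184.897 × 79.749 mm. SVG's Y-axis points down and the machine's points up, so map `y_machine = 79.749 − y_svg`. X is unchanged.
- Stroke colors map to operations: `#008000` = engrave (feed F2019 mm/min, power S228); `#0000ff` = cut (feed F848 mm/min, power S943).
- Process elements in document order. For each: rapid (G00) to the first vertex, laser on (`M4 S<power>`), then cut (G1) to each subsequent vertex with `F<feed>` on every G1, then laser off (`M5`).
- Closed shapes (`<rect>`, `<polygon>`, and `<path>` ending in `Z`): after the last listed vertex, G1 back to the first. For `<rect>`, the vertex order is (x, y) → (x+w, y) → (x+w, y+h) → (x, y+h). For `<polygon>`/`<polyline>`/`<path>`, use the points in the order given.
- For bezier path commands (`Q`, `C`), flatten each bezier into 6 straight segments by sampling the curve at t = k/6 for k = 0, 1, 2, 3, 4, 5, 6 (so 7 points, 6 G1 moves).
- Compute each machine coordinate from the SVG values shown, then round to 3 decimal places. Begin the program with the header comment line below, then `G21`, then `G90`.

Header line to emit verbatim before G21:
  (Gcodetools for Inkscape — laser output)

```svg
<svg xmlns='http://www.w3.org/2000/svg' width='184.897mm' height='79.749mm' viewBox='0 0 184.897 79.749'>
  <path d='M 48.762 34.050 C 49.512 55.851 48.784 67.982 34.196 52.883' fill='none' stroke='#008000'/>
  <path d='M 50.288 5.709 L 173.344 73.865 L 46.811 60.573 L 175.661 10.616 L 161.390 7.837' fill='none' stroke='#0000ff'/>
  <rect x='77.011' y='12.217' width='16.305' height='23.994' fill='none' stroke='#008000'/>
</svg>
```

1 u = 1 mm; y_m = 79.749 − y.

[1] `<path>` cubic bezier, #008000→engrave S228 F2019: (48.762,45.699) → (48.957,35.686) → (48.561,27.772) → (47.231,22.445) → (44.623,20.193) → (40.392,21.504) → (34.196,26.866)

[2] `<path>` open polyline, #0000ff→cut S943 F848: (50.288,74.040) → (173.344,5.884) → (46.811,19.176) → (175.661,69.133) → (161.390,71.912)

[3] `<rect>` rectangle, #008000→engrave S228 F2019: (77.011,67.532) → (93.316,67.532) → (93.316,43.538) → (77.011,43.538) → (77.011,67.532) (closed)

(Gcodetools for Inkscape — laser output)
G21
G90
G00 X48.762 Y45.699
M4 S228
G1 X48.957 Y35.686 F2019
G1 X48.561 Y27.772 F2019
G1 X47.231 Y22.445 F2019
G1 X44.623 Y20.193 F2019
G1 X40.392 Y21.504 F2019
G1 X34.196 Y26.866 F2019
M5
G00 X50.288 Y74.040
M4 S943
G1 X173.344 Y5.884 F848
G1 X46.811 Y19.176 F848
G1 X175.661 Y69.133 F848
G1 X161.390 Y71.912 F848
M5
G00 X77.011 Y67.532
M4 S228
G1 X93.316 Y67.532 F2019
G1 X93.316 Y43.538 F2019
G1 X77.011 Y43.538 F2019
G1 X77.011 Y67.532 F2019
M5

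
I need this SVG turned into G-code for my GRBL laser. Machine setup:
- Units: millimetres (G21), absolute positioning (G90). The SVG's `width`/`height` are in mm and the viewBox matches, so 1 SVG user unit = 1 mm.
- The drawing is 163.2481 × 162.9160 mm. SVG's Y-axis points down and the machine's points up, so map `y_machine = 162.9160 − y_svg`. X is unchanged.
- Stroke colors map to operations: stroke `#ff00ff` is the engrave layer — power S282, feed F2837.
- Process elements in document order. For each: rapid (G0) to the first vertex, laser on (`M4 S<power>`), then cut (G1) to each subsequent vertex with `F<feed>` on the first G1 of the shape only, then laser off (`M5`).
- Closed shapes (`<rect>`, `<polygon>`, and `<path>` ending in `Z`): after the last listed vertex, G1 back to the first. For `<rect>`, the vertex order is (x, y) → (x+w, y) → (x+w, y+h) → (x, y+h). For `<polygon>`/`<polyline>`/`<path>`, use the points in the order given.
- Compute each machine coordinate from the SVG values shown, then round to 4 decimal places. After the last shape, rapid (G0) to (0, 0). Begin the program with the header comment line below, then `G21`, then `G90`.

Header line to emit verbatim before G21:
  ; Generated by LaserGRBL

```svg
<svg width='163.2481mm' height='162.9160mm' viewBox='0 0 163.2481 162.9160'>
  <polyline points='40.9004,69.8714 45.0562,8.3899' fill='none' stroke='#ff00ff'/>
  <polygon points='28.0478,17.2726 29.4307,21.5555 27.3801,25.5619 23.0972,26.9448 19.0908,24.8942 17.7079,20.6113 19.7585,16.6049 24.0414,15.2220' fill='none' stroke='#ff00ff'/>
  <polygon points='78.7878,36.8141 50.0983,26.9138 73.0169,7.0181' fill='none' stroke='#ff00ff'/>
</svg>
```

; Generated by LaserGRBL
G21
G90
G0 X40.9004 Y93.0446
M4 S282
G1 X45.0562 Y154.5261 F2837
M5
G0 X28.0478 Y145.6434
M4 S282
G1 X29.4307 Y141.3605 F2837
G1 X27.3801 Y137.3541
G1 X23.0972 Y135.9712
G1 X19.0908 Y138.0218
G1 X17.7079 Y142.3047
G1 X19.7585 Y146.3111
G1 X24.0414 Y147.6940
G1 X28.0478 Y145.6434
M5
G0 X78.7878 Y126.1019
M4 S282
G1 X50.0983 Y136.0022 F2837
G1 X73.0169 Y155.8979
G1 X78.7878 Y126.1019
M5
G0 X0.0000 Y0.0000

viewBox `0 0 163.2481 162.9160` with mm width/height → 1 unit = 1 mm. Flip: y_m = 162.9160 − y_svg.

**Shape 1** — `<polyline>` line segment, stroke `#ff00ff` → engrave (S282, F2837). Machine vertices: (40.9004,93.0446) → (45.0562,154.5261). Open path.

**Shape 2** — `<polygon>` regular polygon, stroke `#ff00ff` → engrave (S282, F2837). Machine vertices: (28.0478,145.6434) → (29.4307,141.3605) → (27.3801,137.3541) → (23.0972,135.9712) → (19.0908,138.0218) → (17.7079,142.3047) → (19.7585,146.3111) → (24.0414,147.6940) → (28.0478,145.6434). Closed: final G1 returns to the first vertex.

**Shape 3** — `<polygon>` regular polygon, stroke `#ff00ff` → engrave (S282, F2837). Machine vertices: (78.7878,126.1019) → (50.0983,136.0022) → (73.0169,155.8979) → (78.7878,126.1019). Closed: final G1 returns to the first vertex.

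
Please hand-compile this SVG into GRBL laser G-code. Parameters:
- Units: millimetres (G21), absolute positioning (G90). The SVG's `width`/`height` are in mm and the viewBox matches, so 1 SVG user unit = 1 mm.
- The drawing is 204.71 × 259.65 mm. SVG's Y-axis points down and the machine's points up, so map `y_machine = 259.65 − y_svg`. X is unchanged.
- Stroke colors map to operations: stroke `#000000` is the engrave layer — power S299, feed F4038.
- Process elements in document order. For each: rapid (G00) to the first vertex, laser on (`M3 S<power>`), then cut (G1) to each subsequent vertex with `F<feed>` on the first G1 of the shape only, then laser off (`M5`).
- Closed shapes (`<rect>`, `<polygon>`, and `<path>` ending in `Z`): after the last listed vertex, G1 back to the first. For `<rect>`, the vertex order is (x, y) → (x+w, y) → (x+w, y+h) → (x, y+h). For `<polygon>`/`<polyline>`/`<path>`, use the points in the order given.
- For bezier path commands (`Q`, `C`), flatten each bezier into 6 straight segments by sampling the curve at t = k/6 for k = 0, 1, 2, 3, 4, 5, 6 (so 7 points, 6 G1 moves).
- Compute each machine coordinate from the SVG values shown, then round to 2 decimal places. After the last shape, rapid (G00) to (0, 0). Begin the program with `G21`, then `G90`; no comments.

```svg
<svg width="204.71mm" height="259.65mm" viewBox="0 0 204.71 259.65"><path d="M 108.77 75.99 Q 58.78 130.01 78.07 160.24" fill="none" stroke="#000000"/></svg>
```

Since the viewBox matches the mm dimensions, user units are millimetres directly. The only transform is the Y-flip y_m = 259.65 − y_svg.

Shape 1 is a quadratic bezier drawn with `<path>`. Its stroke #000000 means engrave at S299, F4038. After flipping Y the toolpath is (108.77,183.66) → (94.03,166.31) → (83.14,150.29) → (76.10,135.59) → (72.91,122.21) → (73.56,110.15) → (78.07,99.41).

G21
G90
G00 X108.77 Y183.66
M3 S299
G1 X94.03 Y166.31 F4038
G1 X83.14 Y150.29
G1 X76.10 Y135.59
G1 X72.91 Y122.21
G1 X73.56 Y110.15
G1 X78.07 Y99.41
M5
G00 X0.00 Y0.00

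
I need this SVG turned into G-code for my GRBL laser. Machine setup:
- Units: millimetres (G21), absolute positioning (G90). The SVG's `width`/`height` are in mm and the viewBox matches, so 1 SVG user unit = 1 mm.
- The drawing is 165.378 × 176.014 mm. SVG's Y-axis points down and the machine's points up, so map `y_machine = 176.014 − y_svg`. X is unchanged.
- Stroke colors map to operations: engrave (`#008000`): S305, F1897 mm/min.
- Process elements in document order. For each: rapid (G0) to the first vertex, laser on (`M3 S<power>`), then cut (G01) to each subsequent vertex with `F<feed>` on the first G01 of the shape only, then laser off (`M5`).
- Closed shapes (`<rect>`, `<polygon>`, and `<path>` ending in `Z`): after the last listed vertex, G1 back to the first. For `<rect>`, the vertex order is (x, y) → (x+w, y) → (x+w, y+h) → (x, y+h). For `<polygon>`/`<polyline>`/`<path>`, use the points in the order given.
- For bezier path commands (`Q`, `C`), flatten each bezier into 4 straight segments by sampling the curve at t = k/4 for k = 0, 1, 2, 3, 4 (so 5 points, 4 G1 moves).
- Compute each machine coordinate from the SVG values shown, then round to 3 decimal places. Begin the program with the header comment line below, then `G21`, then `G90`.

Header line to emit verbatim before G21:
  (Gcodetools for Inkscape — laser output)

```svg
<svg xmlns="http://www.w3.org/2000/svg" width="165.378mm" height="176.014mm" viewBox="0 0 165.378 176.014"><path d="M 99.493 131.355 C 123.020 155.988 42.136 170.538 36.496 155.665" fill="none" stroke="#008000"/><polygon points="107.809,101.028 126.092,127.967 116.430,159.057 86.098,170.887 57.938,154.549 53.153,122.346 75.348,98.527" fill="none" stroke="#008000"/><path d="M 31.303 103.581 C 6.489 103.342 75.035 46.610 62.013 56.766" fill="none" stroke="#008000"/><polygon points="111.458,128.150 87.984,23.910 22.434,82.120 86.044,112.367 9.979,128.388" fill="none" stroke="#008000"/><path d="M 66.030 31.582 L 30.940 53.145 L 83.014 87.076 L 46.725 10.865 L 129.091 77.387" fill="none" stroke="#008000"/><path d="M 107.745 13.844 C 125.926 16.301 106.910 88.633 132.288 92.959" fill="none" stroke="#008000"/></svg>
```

(Gcodetools for Inkscape — laser output)
G21
G90
G0 X99.493 Y44.659
M3 S305
G01 X100.368 Y28.377 F1897
G01 X78.932 Y17.689
G01 X52.027 Y14.409
G01 X36.496 Y20.349
M5
G0 X107.809 Y74.986
M3 S305
G01 X126.092 Y48.047 F1897
G01 X116.430 Y16.957
G01 X86.098 Y5.127
G01 X57.938 Y21.465
G01 X53.153 Y53.668
G01 X75.348 Y77.487
G01 X107.809 Y74.986
M5
G0 X31.303 Y72.433
M3 S305
G01 X27.464 Y81.277 F1897
G01 X42.236 Y99.739
G01 X59.219 Y116.251
G01 X62.013 Y119.248
M5
G0 X111.458 Y47.864
M3 S305
G01 X87.984 Y152.104 F1897
G01 X22.434 Y93.894
G01 X86.044 Y63.647
G01 X9.979 Y47.626
G01 X111.458 Y47.864
M5
G0 X66.030 Y144.432
M3 S305
G01 X30.940 Y122.869 F1897
G01 X83.014 Y88.938
G01 X46.725 Y165.149
G01 X129.091 Y98.627
M5
G0 X107.745 Y162.170
M3 S305
G01 X115.681 Y149.380 F1897
G01 X117.318 Y123.313
G01 X120.304 Y96.896
G01 X132.288 Y83.055
M5

viewBox `0 0 165.378 176.014` with mm width/height → 1 unit = 1 mm. Flip: y_m = 176.014 − y_svg.

**Shape 1** — `<path>` cubic bezier, stroke `#008000` → engrave (S305, F1897). Control points (SVG): P0=(99.493,131.355), P1=(123.020,155.988), P2=(42.136,170.538), P3=(36.496,155.665); sampled at t=k/4. Machine vertices: (99.493,44.659) → (100.368,28.377) → (78.932,17.689) → (52.027,14.409) → (36.496,20.349). Open path.

**Shape 2** — `<polygon>` regular polygon, stroke `#008000` → engrave (S305, F1897). Machine vertices: (107.809,74.986) → (126.092,48.047) → (116.430,16.957) → (86.098,5.127) → (57.938,21.465) → (53.153,53.668) → (75.348,77.487) → (107.809,74.986). Closed: final G1 returns to the first vertex.

**Shape 3** — `<path>` cubic bezier, stroke `#008000` → engrave (S305, F1897). Control points (SVG): P0=(31.303,103.581), P1=(6.489,103.342), P2=(75.035,46.610), P3=(62.013,56.766); sampled at t=k/4. Machine vertices: (31.303,72.433) → (27.464,81.277) → (42.236,99.739) → (59.219,116.251) → (62.013,119.248). Open path.

**Shape 4** — `<polygon>` closed polygon, stroke `#008000` → engrave (S305, F1897). Machine vertices: (111.458,47.864) → (87.984,152.104) → (22.434,93.894) → (86.044,63.647) → (9.979,47.626) → (111.458,47.864). Closed: final G1 returns to the first vertex.

**Shape 5** — `<path>` open polyline, stroke `#008000` → engrave (S305, F1897). Machine vertices: (66.030,144.432) → (30.940,122.869) → (83.014,88.938) → (46.725,165.149) → (129.091,98.627). Open path.

**Shape 6** — `<path>` cubic bezier, stroke `#008000` → engrave (S305, F1897). Control points (SVG): P0=(107.745,13.844), P1=(125.926,16.301), P2=(106.910,88.633), P3=(132.288,92.959); sampled at t=k/4. Machine vertices: (107.745,162.170) → (115.681,149.380) → (117.318,123.313) → (120.304,96.896) → (132.288,83.055). Open path.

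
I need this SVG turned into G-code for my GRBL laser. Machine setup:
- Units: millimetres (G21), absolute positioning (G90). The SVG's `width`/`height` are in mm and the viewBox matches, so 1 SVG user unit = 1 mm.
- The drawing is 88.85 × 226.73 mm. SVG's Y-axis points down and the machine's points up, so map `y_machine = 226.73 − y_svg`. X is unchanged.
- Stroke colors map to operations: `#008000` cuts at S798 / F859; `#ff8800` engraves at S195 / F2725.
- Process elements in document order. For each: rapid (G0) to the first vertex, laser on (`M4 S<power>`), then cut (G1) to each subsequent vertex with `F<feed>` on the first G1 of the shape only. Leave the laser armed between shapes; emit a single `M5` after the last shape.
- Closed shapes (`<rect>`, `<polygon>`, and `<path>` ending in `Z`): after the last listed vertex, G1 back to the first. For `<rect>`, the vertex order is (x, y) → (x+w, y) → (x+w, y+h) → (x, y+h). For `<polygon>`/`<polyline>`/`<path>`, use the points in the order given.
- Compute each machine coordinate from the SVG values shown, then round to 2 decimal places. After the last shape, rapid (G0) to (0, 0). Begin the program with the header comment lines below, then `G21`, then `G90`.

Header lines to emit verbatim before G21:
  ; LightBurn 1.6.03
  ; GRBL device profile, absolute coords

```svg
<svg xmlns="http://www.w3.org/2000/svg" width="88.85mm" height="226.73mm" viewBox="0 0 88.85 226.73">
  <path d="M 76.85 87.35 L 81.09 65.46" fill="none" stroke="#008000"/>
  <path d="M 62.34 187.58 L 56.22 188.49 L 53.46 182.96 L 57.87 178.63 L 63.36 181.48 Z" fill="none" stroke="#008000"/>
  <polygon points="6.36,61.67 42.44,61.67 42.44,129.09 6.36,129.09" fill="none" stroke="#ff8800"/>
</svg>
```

viewBox `0 0 88.85 226.73` with mm width/height → 1 unit = 1 mm. Flip: y_m = 226.73 − y_svg.

**Shape 1** — `<path>` line segment, stroke `#008000` → cut (S798, F859). Machine vertices: (76.85,139.38) → (81.09,161.27). Open path.

**Shape 2** — `<path>` regular polygon, stroke `#008000` → cut (S798, F859). Machine vertices: (62.34,39.15) → (56.22,38.24) → (53.46,43.77) → (57.87,48.10) → (63.36,45.25) → (62.34,39.15). Closed: final G1 returns to the first vertex.

**Shape 3** — `<polygon>` rectangle, stroke `#ff8800` → engrave (S195, F2725). Machine vertices: (6.36,165.06) → (42.44,165.06) → (42.44,97.64) → (6.36,97.64) → (6.36,165.06). Closed: final G1 returns to the first vertex.

; LightBurn 1.6.03
; GRBL device profile, absolute coords
G21
G90
G0 X76.85 Y139.38
M4 S798
G1 X81.09 Y161.27 F859
G0 X62.34 Y39.15
M4 S798
G1 X56.22 Y38.24 F859
G1 X53.46 Y43.77
G1 X57.87 Y48.10
G1 X63.36 Y45.25
G1 X62.34 Y39.15
G0 X6.36 Y165.06
M4 S195
G1 X42.44 Y165.06 F2725
G1 X42.44 Y97.64
G1 X6.36 Y97.64
G1 X6.36 Y165.06
M5
G0 X0.00 Y0.00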